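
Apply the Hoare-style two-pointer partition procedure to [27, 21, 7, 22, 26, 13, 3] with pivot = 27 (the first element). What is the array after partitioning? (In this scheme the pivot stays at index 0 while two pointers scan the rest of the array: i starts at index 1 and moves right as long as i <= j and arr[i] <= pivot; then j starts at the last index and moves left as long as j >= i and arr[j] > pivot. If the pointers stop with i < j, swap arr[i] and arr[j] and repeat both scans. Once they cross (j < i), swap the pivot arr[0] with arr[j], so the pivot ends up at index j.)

Hoare-style two-pointer partition with pivot = 27:

Initial array: [27, 21, 7, 22, 26, 13, 3]

Pointers start at i = 1, j = 6.
i ends at 7, j ends at 6: the pointers have crossed (j < i), so scanning stops.

Swap pivot arr[0] with arr[6] to place pivot at position 6: [3, 21, 7, 22, 26, 13, 27]
Pivot position: 6

After partitioning with pivot 27, the array becomes [3, 21, 7, 22, 26, 13, 27]. The pivot is placed at index 6. All elements to the left of the pivot are <= 27, and all elements to the right are > 27.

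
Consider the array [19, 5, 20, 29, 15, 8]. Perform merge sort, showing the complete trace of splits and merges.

Merge sort trace:

Split: [19, 5, 20, 29, 15, 8] -> [19, 5, 20] and [29, 15, 8]
  Split: [19, 5, 20] -> [19] and [5, 20]
    Split: [5, 20] -> [5] and [20]
    Merge: [5] + [20] -> [5, 20]
  Merge: [19] + [5, 20] -> [5, 19, 20]
  Split: [29, 15, 8] -> [29] and [15, 8]
    Split: [15, 8] -> [15] and [8]
    Merge: [15] + [8] -> [8, 15]
  Merge: [29] + [8, 15] -> [8, 15, 29]
Merge: [5, 19, 20] + [8, 15, 29] -> [5, 8, 15, 19, 20, 29]

Final sorted array: [5, 8, 15, 19, 20, 29]

The merge sort proceeds by recursively splitting the array and merging sorted halves.
After all merges, the sorted array is [5, 8, 15, 19, 20, 29].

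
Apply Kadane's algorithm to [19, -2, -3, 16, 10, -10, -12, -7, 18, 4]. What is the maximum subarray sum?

Using Kadane's algorithm on [19, -2, -3, 16, 10, -10, -12, -7, 18, 4]:

Scanning through the array:
Position 1 (value -2): max_ending_here = 17, max_so_far = 19
Position 2 (value -3): max_ending_here = 14, max_so_far = 19
Position 3 (value 16): max_ending_here = 30, max_so_far = 30
Position 4 (value 10): max_ending_here = 40, max_so_far = 40
Position 5 (value -10): max_ending_here = 30, max_so_far = 40
Position 6 (value -12): max_ending_here = 18, max_so_far = 40
Position 7 (value -7): max_ending_here = 11, max_so_far = 40
Position 8 (value 18): max_ending_here = 29, max_so_far = 40
Position 9 (value 4): max_ending_here = 33, max_so_far = 40

Maximum subarray: [19, -2, -3, 16, 10]
Maximum sum: 40

The maximum subarray is [19, -2, -3, 16, 10] with sum 40. This subarray runs from index 0 to index 4.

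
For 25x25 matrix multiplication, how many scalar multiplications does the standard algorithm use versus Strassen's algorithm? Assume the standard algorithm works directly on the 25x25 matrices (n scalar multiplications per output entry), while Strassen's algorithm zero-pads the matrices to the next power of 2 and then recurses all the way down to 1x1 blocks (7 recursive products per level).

Matrix multiplication for 25x25 matrices:

Strassen's algorithm requires power-of-2 dimensions. Pad 25x25 to 32x32 (next power of 2).

Standard algorithm: 25^3 = 15625 multiplications
Strassen's algorithm: 7^(log2(32)) = 7^5 = 16807 multiplications
Difference: 15625 - 16807 = -1182 (Strassen uses MORE here due to padding overhead — for small or just-over-power-of-2 n, padding can outweigh the per-level savings)

Standard: 15625 multiplications (25^3). Strassen: 16807 multiplications (7^5, after padding to 32x32). Strassen reduces 8 recursive multiplications to 7 at each level.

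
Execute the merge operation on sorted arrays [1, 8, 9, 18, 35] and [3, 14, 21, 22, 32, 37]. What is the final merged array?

Merging process:

Compare 1 vs 3: take 1 from left. Merged: [1]
Compare 8 vs 3: take 3 from right. Merged: [1, 3]
Compare 8 vs 14: take 8 from left. Merged: [1, 3, 8]
Compare 9 vs 14: take 9 from left. Merged: [1, 3, 8, 9]
Compare 18 vs 14: take 14 from right. Merged: [1, 3, 8, 9, 14]
Compare 18 vs 21: take 18 from left. Merged: [1, 3, 8, 9, 14, 18]
Compare 35 vs 21: take 21 from right. Merged: [1, 3, 8, 9, 14, 18, 21]
Compare 35 vs 22: take 22 from right. Merged: [1, 3, 8, 9, 14, 18, 21, 22]
Compare 35 vs 32: take 32 from right. Merged: [1, 3, 8, 9, 14, 18, 21, 22, 32]
Compare 35 vs 37: take 35 from left. Merged: [1, 3, 8, 9, 14, 18, 21, 22, 32, 35]
Append remaining from right: [37]. Merged: [1, 3, 8, 9, 14, 18, 21, 22, 32, 35, 37]

Final merged array: [1, 3, 8, 9, 14, 18, 21, 22, 32, 35, 37]
Total comparisons: 10

The merged array is [1, 3, 8, 9, 14, 18, 21, 22, 32, 35, 37], requiring 10 comparisons. The merge step runs in O(n) time where n is the total number of elements.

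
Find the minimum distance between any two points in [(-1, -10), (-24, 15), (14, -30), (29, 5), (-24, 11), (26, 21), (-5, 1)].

Computing all pairwise distances among 7 points:

d((-1, -10), (-24, 15)) = 33.9706
d((-1, -10), (14, -30)) = 25.0
d((-1, -10), (29, 5)) = 33.541
d((-1, -10), (-24, 11)) = 31.1448
d((-1, -10), (26, 21)) = 41.1096
d((-1, -10), (-5, 1)) = 11.7047
d((-24, 15), (14, -30)) = 58.8982
d((-24, 15), (29, 5)) = 53.9351
d((-24, 15), (-24, 11)) = 4.0 <-- minimum
d((-24, 15), (26, 21)) = 50.3587
d((-24, 15), (-5, 1)) = 23.6008
d((14, -30), (29, 5)) = 38.0789
d((14, -30), (-24, 11)) = 55.9017
d((14, -30), (26, 21)) = 52.3927
d((14, -30), (-5, 1)) = 36.3593
d((29, 5), (-24, 11)) = 53.3385
d((29, 5), (26, 21)) = 16.2788
d((29, 5), (-5, 1)) = 34.2345
d((-24, 11), (26, 21)) = 50.9902
d((-24, 11), (-5, 1)) = 21.4709
d((26, 21), (-5, 1)) = 36.8917

Closest pair: (-24, 15) and (-24, 11) with distance 4.0

The closest pair is (-24, 15) and (-24, 11) with Euclidean distance 4.0. For 7 points, brute-force pairwise comparison is shown above. For large n, the divide-and-conquer algorithm (sort by x, recurse on halves, check the dividing strip) achieves O(n log n).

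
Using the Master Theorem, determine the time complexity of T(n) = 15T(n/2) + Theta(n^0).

Master Theorem for T(n) = 15T(n/2) + O(n^0):

a = 15, b = 2, c = 0
log_b(a) = log_2(15) = 3.9069

Case 1: c = 0 < log_2(15) = 3.9069
T(n) = O(n^(log_2 15))

For T(n) = 15T(n/2) + O(n^0): log_2(15) = 3.9069. This is Case 1 of the Master Theorem (c < log_b(a), work dominated by leaves), giving O(n^(log_2 15)).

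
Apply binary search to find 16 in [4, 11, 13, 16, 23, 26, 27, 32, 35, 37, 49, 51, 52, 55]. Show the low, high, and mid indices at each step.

Binary search for 16 in [4, 11, 13, 16, 23, 26, 27, 32, 35, 37, 49, 51, 52, 55]:

lo=0, hi=13, mid=6, arr[mid]=27 -> 27 > 16, search left half
lo=0, hi=5, mid=2, arr[mid]=13 -> 13 < 16, search right half
lo=3, hi=5, mid=4, arr[mid]=23 -> 23 > 16, search left half
lo=3, hi=3, mid=3, arr[mid]=16 -> Found target at index 3!

Binary search finds 16 at index 3 after 4 comparisons. The search repeatedly halves the search space by comparing with the middle element.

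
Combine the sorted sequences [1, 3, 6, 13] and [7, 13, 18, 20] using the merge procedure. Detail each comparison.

Merging process:

Compare 1 vs 7: take 1 from left. Merged: [1]
Compare 3 vs 7: take 3 from left. Merged: [1, 3]
Compare 6 vs 7: take 6 from left. Merged: [1, 3, 6]
Compare 13 vs 7: take 7 from right. Merged: [1, 3, 6, 7]
Compare 13 vs 13: take 13 from left. Merged: [1, 3, 6, 7, 13]
Append remaining from right: [13, 18, 20]. Merged: [1, 3, 6, 7, 13, 13, 18, 20]

Final merged array: [1, 3, 6, 7, 13, 13, 18, 20]
Total comparisons: 5

The merged array is [1, 3, 6, 7, 13, 13, 18, 20], requiring 5 comparisons. The merge step runs in O(n) time where n is the total number of elements.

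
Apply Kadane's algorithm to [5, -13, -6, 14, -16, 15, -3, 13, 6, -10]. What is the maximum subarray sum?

Using Kadane's algorithm on [5, -13, -6, 14, -16, 15, -3, 13, 6, -10]:

Scanning through the array:
Position 1 (value -13): max_ending_here = -8, max_so_far = 5
Position 2 (value -6): max_ending_here = -6, max_so_far = 5
Position 3 (value 14): max_ending_here = 14, max_so_far = 14
Position 4 (value -16): max_ending_here = -2, max_so_far = 14
Position 5 (value 15): max_ending_here = 15, max_so_far = 15
Position 6 (value -3): max_ending_here = 12, max_so_far = 15
Position 7 (value 13): max_ending_here = 25, max_so_far = 25
Position 8 (value 6): max_ending_here = 31, max_so_far = 31
Position 9 (value -10): max_ending_here = 21, max_so_far = 31

Maximum subarray: [15, -3, 13, 6]
Maximum sum: 31

The maximum subarray is [15, -3, 13, 6] with sum 31. This subarray runs from index 5 to index 8.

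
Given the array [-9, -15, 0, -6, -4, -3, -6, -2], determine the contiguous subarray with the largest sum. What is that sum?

Using Kadane's algorithm on [-9, -15, 0, -6, -4, -3, -6, -2]:

Scanning through the array:
Position 1 (value -15): max_ending_here = -15, max_so_far = -9
Position 2 (value 0): max_ending_here = 0, max_so_far = 0
Position 3 (value -6): max_ending_here = -6, max_so_far = 0
Position 4 (value -4): max_ending_here = -4, max_so_far = 0
Position 5 (value -3): max_ending_here = -3, max_so_far = 0
Position 6 (value -6): max_ending_here = -6, max_so_far = 0
Position 7 (value -2): max_ending_here = -2, max_so_far = 0

Maximum subarray: [0]
Maximum sum: 0

The maximum subarray is [0] with sum 0. This subarray runs from index 2 to index 2.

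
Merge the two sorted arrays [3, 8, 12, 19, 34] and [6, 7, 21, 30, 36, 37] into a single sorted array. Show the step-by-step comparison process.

Merging process:

Compare 3 vs 6: take 3 from left. Merged: [3]
Compare 8 vs 6: take 6 from right. Merged: [3, 6]
Compare 8 vs 7: take 7 from right. Merged: [3, 6, 7]
Compare 8 vs 21: take 8 from left. Merged: [3, 6, 7, 8]
Compare 12 vs 21: take 12 from left. Merged: [3, 6, 7, 8, 12]
Compare 19 vs 21: take 19 from left. Merged: [3, 6, 7, 8, 12, 19]
Compare 34 vs 21: take 21 from right. Merged: [3, 6, 7, 8, 12, 19, 21]
Compare 34 vs 30: take 30 from right. Merged: [3, 6, 7, 8, 12, 19, 21, 30]
Compare 34 vs 36: take 34 from left. Merged: [3, 6, 7, 8, 12, 19, 21, 30, 34]
Append remaining from right: [36, 37]. Merged: [3, 6, 7, 8, 12, 19, 21, 30, 34, 36, 37]

Final merged array: [3, 6, 7, 8, 12, 19, 21, 30, 34, 36, 37]
Total comparisons: 9

The merged array is [3, 6, 7, 8, 12, 19, 21, 30, 34, 36, 37], requiring 9 comparisons. The merge step runs in O(n) time where n is the total number of elements.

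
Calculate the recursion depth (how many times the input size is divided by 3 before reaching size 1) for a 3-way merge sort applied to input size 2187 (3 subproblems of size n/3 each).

For divide and conquer with division factor 3:

Problem sizes at each level:
Level 0: 2187
Level 1: 729
Level 2: 243
Level 3: 81
Level 4: 27
Level 5: 9
Level 6: 3
Level 7: 1

The root is level 0 and the size-1 base case is level 7 (the tree spans levels 0 through 7, i.e. 8 levels counting the root), so the depth is the number of divisions: log_3(2187) = 7

The recursion tree depth is log_3(2187) = 7. At each level, the problem size is divided by 3, so it takes 7 divisions to reduce to a base case of size 1. The algorithm makes 3 recursive calls at each level.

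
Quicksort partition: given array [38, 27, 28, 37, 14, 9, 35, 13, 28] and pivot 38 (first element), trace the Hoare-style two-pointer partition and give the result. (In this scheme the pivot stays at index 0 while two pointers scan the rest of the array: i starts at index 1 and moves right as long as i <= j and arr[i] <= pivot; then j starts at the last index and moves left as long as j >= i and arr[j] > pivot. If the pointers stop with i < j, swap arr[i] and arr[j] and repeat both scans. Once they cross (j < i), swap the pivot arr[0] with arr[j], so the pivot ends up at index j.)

Hoare-style two-pointer partition with pivot = 38:

Initial array: [38, 27, 28, 37, 14, 9, 35, 13, 28]

Pointers start at i = 1, j = 8.
i ends at 9, j ends at 8: the pointers have crossed (j < i), so scanning stops.

Swap pivot arr[0] with arr[8] to place pivot at position 8: [28, 27, 28, 37, 14, 9, 35, 13, 38]
Pivot position: 8

After partitioning with pivot 38, the array becomes [28, 27, 28, 37, 14, 9, 35, 13, 38]. The pivot is placed at index 8. All elements to the left of the pivot are <= 38, and all elements to the right are > 38.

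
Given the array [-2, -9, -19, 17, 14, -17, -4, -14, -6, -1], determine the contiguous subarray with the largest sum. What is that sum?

Using Kadane's algorithm on [-2, -9, -19, 17, 14, -17, -4, -14, -6, -1]:

Scanning through the array:
Position 1 (value -9): max_ending_here = -9, max_so_far = -2
Position 2 (value -19): max_ending_here = -19, max_so_far = -2
Position 3 (value 17): max_ending_here = 17, max_so_far = 17
Position 4 (value 14): max_ending_here = 31, max_so_far = 31
Position 5 (value -17): max_ending_here = 14, max_so_far = 31
Position 6 (value -4): max_ending_here = 10, max_so_far = 31
Position 7 (value -14): max_ending_here = -4, max_so_far = 31
Position 8 (value -6): max_ending_here = -6, max_so_far = 31
Position 9 (value -1): max_ending_here = -1, max_so_far = 31

Maximum subarray: [17, 14]
Maximum sum: 31

The maximum subarray is [17, 14] with sum 31. This subarray runs from index 3 to index 4.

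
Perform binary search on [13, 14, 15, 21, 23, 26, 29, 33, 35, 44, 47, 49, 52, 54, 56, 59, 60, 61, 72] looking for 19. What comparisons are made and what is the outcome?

Binary search for 19 in [13, 14, 15, 21, 23, 26, 29, 33, 35, 44, 47, 49, 52, 54, 56, 59, 60, 61, 72]:

lo=0, hi=18, mid=9, arr[mid]=44 -> 44 > 19, search left half
lo=0, hi=8, mid=4, arr[mid]=23 -> 23 > 19, search left half
lo=0, hi=3, mid=1, arr[mid]=14 -> 14 < 19, search right half
lo=2, hi=3, mid=2, arr[mid]=15 -> 15 < 19, search right half
lo=3, hi=3, mid=3, arr[mid]=21 -> 21 > 19, search left half
lo=3 > hi=2, target 19 not found

Binary search determines that 19 is not in the array after 5 comparisons. The search space was exhausted without finding the target.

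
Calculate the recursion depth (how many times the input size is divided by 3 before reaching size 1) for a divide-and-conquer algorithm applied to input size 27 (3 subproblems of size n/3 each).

For divide and conquer with division factor 3:

Problem sizes at each level:
Level 0: 27
Level 1: 9
Level 2: 3
Level 3: 1

The root is level 0 and the size-1 base case is level 3 (the tree spans levels 0 through 3, i.e. 4 levels counting the root), so the depth is the number of divisions: log_3(27) = 3

The recursion tree depth is log_3(27) = 3. At each level, the problem size is divided by 3, so it takes 3 divisions to reduce to a base case of size 1. The algorithm makes 3 recursive calls at each level.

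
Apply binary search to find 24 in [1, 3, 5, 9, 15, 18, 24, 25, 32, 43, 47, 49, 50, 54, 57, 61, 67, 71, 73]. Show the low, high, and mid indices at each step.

Binary search for 24 in [1, 3, 5, 9, 15, 18, 24, 25, 32, 43, 47, 49, 50, 54, 57, 61, 67, 71, 73]:

lo=0, hi=18, mid=9, arr[mid]=43 -> 43 > 24, search left half
lo=0, hi=8, mid=4, arr[mid]=15 -> 15 < 24, search right half
lo=5, hi=8, mid=6, arr[mid]=24 -> Found target at index 6!

Binary search finds 24 at index 6 after 3 comparisons. The search repeatedly halves the search space by comparing with the middle element.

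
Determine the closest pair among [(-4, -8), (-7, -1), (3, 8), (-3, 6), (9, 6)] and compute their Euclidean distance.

Computing all pairwise distances among 5 points:

d((-4, -8), (-7, -1)) = 7.6158
d((-4, -8), (3, 8)) = 17.4642
d((-4, -8), (-3, 6)) = 14.0357
d((-4, -8), (9, 6)) = 19.105
d((-7, -1), (3, 8)) = 13.4536
d((-7, -1), (-3, 6)) = 8.0623
d((-7, -1), (9, 6)) = 17.4642
d((3, 8), (-3, 6)) = 6.3246 <-- minimum
d((3, 8), (9, 6)) = 6.3246 <-- minimum
d((-3, 6), (9, 6)) = 12.0

Minimum distance: 6.3246 (tie among 2 pairs: (3, 8) and (-3, 6); (3, 8) and (9, 6))

The minimum Euclidean distance is 6.3246. There is a tie: 2 pairs achieve this minimum — (3, 8) and (-3, 6); (3, 8) and (9, 6). Any of these is a valid closest pair. For 5 points, brute-force pairwise comparison is shown above. For large n, the divide-and-conquer algorithm (sort by x, recurse on halves, check the dividing strip) achieves O(n log n).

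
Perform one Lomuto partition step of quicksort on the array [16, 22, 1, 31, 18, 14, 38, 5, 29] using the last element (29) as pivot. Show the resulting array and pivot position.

Lomuto partition with pivot = 29:

Initial array: [16, 22, 1, 31, 18, 14, 38, 5, 29]

arr[0]=16 <= 29: swap with position 0, array becomes [16, 22, 1, 31, 18, 14, 38, 5, 29]
arr[1]=22 <= 29: swap with position 1, array becomes [16, 22, 1, 31, 18, 14, 38, 5, 29]
arr[2]=1 <= 29: swap with position 2, array becomes [16, 22, 1, 31, 18, 14, 38, 5, 29]
arr[3]=31 > 29: no swap
arr[4]=18 <= 29: swap with position 3, array becomes [16, 22, 1, 18, 31, 14, 38, 5, 29]
arr[5]=14 <= 29: swap with position 4, array becomes [16, 22, 1, 18, 14, 31, 38, 5, 29]
arr[6]=38 > 29: no swap
arr[7]=5 <= 29: swap with position 5, array becomes [16, 22, 1, 18, 14, 5, 38, 31, 29]

Place pivot at position 6: [16, 22, 1, 18, 14, 5, 29, 31, 38]
Pivot position: 6

After partitioning with pivot 29, the array becomes [16, 22, 1, 18, 14, 5, 29, 31, 38]. The pivot is placed at index 6. All elements to the left of the pivot are <= 29, and all elements to the right are > 29.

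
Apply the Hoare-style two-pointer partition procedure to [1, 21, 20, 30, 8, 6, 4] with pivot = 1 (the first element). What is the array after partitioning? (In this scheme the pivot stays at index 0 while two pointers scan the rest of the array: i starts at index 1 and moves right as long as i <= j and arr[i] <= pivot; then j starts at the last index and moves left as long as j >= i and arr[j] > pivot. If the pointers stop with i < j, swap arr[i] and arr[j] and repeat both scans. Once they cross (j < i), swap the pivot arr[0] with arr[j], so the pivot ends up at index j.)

Hoare-style two-pointer partition with pivot = 1:

Initial array: [1, 21, 20, 30, 8, 6, 4]

Pointers start at i = 1, j = 6.
i ends at 1, j ends at 0: the pointers have crossed (j < i), so scanning stops.

j = 0, so swapping arr[0] with arr[j] leaves the pivot at position 0: [1, 21, 20, 30, 8, 6, 4]
Pivot position: 0

After partitioning with pivot 1, the array becomes [1, 21, 20, 30, 8, 6, 4]. The pivot is placed at index 0. All elements to the left of the pivot are <= 1, and all elements to the right are > 1.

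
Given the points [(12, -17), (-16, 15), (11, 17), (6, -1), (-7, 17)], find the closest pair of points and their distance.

Computing all pairwise distances among 5 points:

d((12, -17), (-16, 15)) = 42.5206
d((12, -17), (11, 17)) = 34.0147
d((12, -17), (6, -1)) = 17.088
d((12, -17), (-7, 17)) = 38.9487
d((-16, 15), (11, 17)) = 27.074
d((-16, 15), (6, -1)) = 27.2029
d((-16, 15), (-7, 17)) = 9.2195 <-- minimum
d((11, 17), (6, -1)) = 18.6815
d((11, 17), (-7, 17)) = 18.0
d((6, -1), (-7, 17)) = 22.2036

Closest pair: (-16, 15) and (-7, 17) with distance 9.2195

The closest pair is (-16, 15) and (-7, 17) with Euclidean distance 9.2195. For 5 points, brute-force pairwise comparison is shown above. For large n, the divide-and-conquer algorithm (sort by x, recurse on halves, check the dividing strip) achieves O(n log n).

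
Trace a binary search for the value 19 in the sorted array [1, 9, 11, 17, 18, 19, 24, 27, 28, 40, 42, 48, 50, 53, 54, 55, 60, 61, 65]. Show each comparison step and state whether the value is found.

Binary search for 19 in [1, 9, 11, 17, 18, 19, 24, 27, 28, 40, 42, 48, 50, 53, 54, 55, 60, 61, 65]:

lo=0, hi=18, mid=9, arr[mid]=40 -> 40 > 19, search left half
lo=0, hi=8, mid=4, arr[mid]=18 -> 18 < 19, search right half
lo=5, hi=8, mid=6, arr[mid]=24 -> 24 > 19, search left half
lo=5, hi=5, mid=5, arr[mid]=19 -> Found target at index 5!

Binary search finds 19 at index 5 after 4 comparisons. The search repeatedly halves the search space by comparing with the middle element.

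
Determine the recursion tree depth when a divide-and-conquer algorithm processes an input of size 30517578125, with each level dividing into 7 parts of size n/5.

For divide and conquer with division factor 5:

Problem sizes at each level:
Level 0: 30517578125
Level 1: 6103515625
Level 2: 1220703125
Level 3: 244140625
Level 4: 48828125
Level 5: 9765625
Level 6: 1953125
Level 7: 390625
Level 8: 78125
Level 9: 15625
Level 10: 3125
Level 11: 625
Level 12: 125
Level 13: 25
Level 14: 5
Level 15: 1

The root is level 0 and the size-1 base case is level 15 (the tree spans levels 0 through 15, i.e. 16 levels counting the root), so the depth is the number of divisions: log_5(30517578125) = 15

The recursion tree depth is log_5(30517578125) = 15. At each level, the problem size is divided by 5, so it takes 15 divisions to reduce to a base case of size 1. The algorithm makes 7 recursive calls at each level.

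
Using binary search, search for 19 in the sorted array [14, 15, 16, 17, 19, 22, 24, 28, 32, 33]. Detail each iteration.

Binary search for 19 in [14, 15, 16, 17, 19, 22, 24, 28, 32, 33]:

lo=0, hi=9, mid=4, arr[mid]=19 -> Found target at index 4!

Binary search finds 19 at index 4 after 1 comparisons. The search repeatedly halves the search space by comparing with the middle element.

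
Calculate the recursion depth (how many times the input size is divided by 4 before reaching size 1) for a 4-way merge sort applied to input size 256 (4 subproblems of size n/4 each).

For divide and conquer with division factor 4:

Problem sizes at each level:
Level 0: 256
Level 1: 64
Level 2: 16
Level 3: 4
Level 4: 1

The root is level 0 and the size-1 base case is level 4 (the tree spans levels 0 through 4, i.e. 5 levels counting the root), so the depth is the number of divisions: log_4(256) = 4

The recursion tree depth is log_4(256) = 4. At each level, the problem size is divided by 4, so it takes 4 divisions to reduce to a base case of size 1. The algorithm makes 4 recursive calls at each level.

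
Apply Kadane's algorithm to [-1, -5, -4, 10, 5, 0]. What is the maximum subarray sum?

Using Kadane's algorithm on [-1, -5, -4, 10, 5, 0]:

Scanning through the array:
Position 1 (value -5): max_ending_here = -5, max_so_far = -1
Position 2 (value -4): max_ending_here = -4, max_so_far = -1
Position 3 (value 10): max_ending_here = 10, max_so_far = 10
Position 4 (value 5): max_ending_here = 15, max_so_far = 15
Position 5 (value 0): max_ending_here = 15, max_so_far = 15

Maximum subarray: [10, 5]
Maximum sum: 15

The maximum subarray is [10, 5] with sum 15. This subarray runs from index 3 to index 4.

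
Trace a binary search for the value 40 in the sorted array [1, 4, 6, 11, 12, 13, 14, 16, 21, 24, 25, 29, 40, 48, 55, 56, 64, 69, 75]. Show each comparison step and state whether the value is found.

Binary search for 40 in [1, 4, 6, 11, 12, 13, 14, 16, 21, 24, 25, 29, 40, 48, 55, 56, 64, 69, 75]:

lo=0, hi=18, mid=9, arr[mid]=24 -> 24 < 40, search right half
lo=10, hi=18, mid=14, arr[mid]=55 -> 55 > 40, search left half
lo=10, hi=13, mid=11, arr[mid]=29 -> 29 < 40, search right half
lo=12, hi=13, mid=12, arr[mid]=40 -> Found target at index 12!

Binary search finds 40 at index 12 after 4 comparisons. The search repeatedly halves the search space by comparing with the middle element.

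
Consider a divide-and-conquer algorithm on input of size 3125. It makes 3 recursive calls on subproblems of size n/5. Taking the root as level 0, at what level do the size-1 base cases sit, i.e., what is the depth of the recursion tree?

For divide and conquer with division factor 5:

Problem sizes at each level:
Level 0: 3125
Level 1: 625
Level 2: 125
Level 3: 25
Level 4: 5
Level 5: 1

The root is level 0 and the size-1 base case is level 5 (the tree spans levels 0 through 5, i.e. 6 levels counting the root), so the depth is the number of divisions: log_5(3125) = 5

The recursion tree depth is log_5(3125) = 5. At each level, the problem size is divided by 5, so it takes 5 divisions to reduce to a base case of size 1. The algorithm makes 3 recursive calls at each level.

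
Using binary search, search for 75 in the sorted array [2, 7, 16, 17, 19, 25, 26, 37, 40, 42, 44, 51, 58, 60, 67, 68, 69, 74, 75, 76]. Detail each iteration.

Binary search for 75 in [2, 7, 16, 17, 19, 25, 26, 37, 40, 42, 44, 51, 58, 60, 67, 68, 69, 74, 75, 76]:

lo=0, hi=19, mid=9, arr[mid]=42 -> 42 < 75, search right half
lo=10, hi=19, mid=14, arr[mid]=67 -> 67 < 75, search right half
lo=15, hi=19, mid=17, arr[mid]=74 -> 74 < 75, search right half
lo=18, hi=19, mid=18, arr[mid]=75 -> Found target at index 18!

Binary search finds 75 at index 18 after 4 comparisons. The search repeatedly halves the search space by comparing with the middle element.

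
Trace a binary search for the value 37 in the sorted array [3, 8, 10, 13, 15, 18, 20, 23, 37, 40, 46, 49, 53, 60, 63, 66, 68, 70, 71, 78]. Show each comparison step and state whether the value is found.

Binary search for 37 in [3, 8, 10, 13, 15, 18, 20, 23, 37, 40, 46, 49, 53, 60, 63, 66, 68, 70, 71, 78]:

lo=0, hi=19, mid=9, arr[mid]=40 -> 40 > 37, search left half
lo=0, hi=8, mid=4, arr[mid]=15 -> 15 < 37, search right half
lo=5, hi=8, mid=6, arr[mid]=20 -> 20 < 37, search right half
lo=7, hi=8, mid=7, arr[mid]=23 -> 23 < 37, search right half
lo=8, hi=8, mid=8, arr[mid]=37 -> Found target at index 8!

Binary search finds 37 at index 8 after 5 comparisons. The search repeatedly halves the search space by comparing with the middle element.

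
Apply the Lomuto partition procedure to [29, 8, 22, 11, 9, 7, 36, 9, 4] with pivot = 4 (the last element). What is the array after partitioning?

Lomuto partition with pivot = 4:

Initial array: [29, 8, 22, 11, 9, 7, 36, 9, 4]

arr[0]=29 > 4: no swap
arr[1]=8 > 4: no swap
arr[2]=22 > 4: no swap
arr[3]=11 > 4: no swap
arr[4]=9 > 4: no swap
arr[5]=7 > 4: no swap
arr[6]=36 > 4: no swap
arr[7]=9 > 4: no swap

Place pivot at position 0: [4, 8, 22, 11, 9, 7, 36, 9, 29]
Pivot position: 0

After partitioning with pivot 4, the array becomes [4, 8, 22, 11, 9, 7, 36, 9, 29]. The pivot is placed at index 0. All elements to the left of the pivot are <= 4, and all elements to the right are > 4.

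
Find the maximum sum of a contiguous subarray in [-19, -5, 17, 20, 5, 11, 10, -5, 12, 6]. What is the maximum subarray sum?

Using Kadane's algorithm on [-19, -5, 17, 20, 5, 11, 10, -5, 12, 6]:

Scanning through the array:
Position 1 (value -5): max_ending_here = -5, max_so_far = -5
Position 2 (value 17): max_ending_here = 17, max_so_far = 17
Position 3 (value 20): max_ending_here = 37, max_so_far = 37
Position 4 (value 5): max_ending_here = 42, max_so_far = 42
Position 5 (value 11): max_ending_here = 53, max_so_far = 53
Position 6 (value 10): max_ending_here = 63, max_so_far = 63
Position 7 (value -5): max_ending_here = 58, max_so_far = 63
Position 8 (value 12): max_ending_here = 70, max_so_far = 70
Position 9 (value 6): max_ending_here = 76, max_so_far = 76

Maximum subarray: [17, 20, 5, 11, 10, -5, 12, 6]
Maximum sum: 76

The maximum subarray is [17, 20, 5, 11, 10, -5, 12, 6] with sum 76. This subarray runs from index 2 to index 9.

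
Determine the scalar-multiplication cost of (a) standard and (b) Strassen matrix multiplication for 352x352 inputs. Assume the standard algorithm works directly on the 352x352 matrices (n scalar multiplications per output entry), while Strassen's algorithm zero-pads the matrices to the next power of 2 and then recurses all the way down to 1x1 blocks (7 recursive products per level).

Matrix multiplication for 352x352 matrices:

Strassen's algorithm requires power-of-2 dimensions. Pad 352x352 to 512x512 (next power of 2).

Standard algorithm: 352^3 = 43614208 multiplications
Strassen's algorithm: 7^(log2(512)) = 7^9 = 40353607 multiplications
Savings: 43614208 - 40353607 = 3260601 multiplications

Standard: 43614208 multiplications (352^3). Strassen: 40353607 multiplications (7^9, after padding to 512x512). Strassen reduces 8 recursive multiplications to 7 at each level.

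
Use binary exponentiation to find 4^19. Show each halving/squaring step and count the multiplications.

Computing 4^19 by squaring (build up from 4^1; each line after the first costs one multiplication):

4^1 = 4
4^2 = (4^1)^2 = 4^2 = 16
4^4 = (4^2)^2 = 16^2 = 256
4^8 = (4^4)^2 = 256^2 = 65536
4^9 = 4 * 4^8 = 4 * 65536 = 262144
4^18 = (4^9)^2 = 262144^2 = 68719476736
4^19 = 4 * 4^18 = 4 * 68719476736 = 274877906944

Result: 274877906944
Multiplications needed: 6 (6 lines after 4^1)

4^19 = 274877906944. Using exponentiation by squaring, this requires 6 multiplications. The key idea: if the exponent is even, square the half-power; if odd, multiply by the base once.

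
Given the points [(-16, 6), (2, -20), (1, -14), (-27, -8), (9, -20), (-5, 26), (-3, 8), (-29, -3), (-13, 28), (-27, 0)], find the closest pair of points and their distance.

Computing all pairwise distances among 10 points:

d((-16, 6), (2, -20)) = 31.6228
d((-16, 6), (1, -14)) = 26.2488
d((-16, 6), (-27, -8)) = 17.8045
d((-16, 6), (9, -20)) = 36.0694
d((-16, 6), (-5, 26)) = 22.8254
d((-16, 6), (-3, 8)) = 13.1529
d((-16, 6), (-29, -3)) = 15.8114
d((-16, 6), (-13, 28)) = 22.2036
d((-16, 6), (-27, 0)) = 12.53
d((2, -20), (1, -14)) = 6.0828
d((2, -20), (-27, -8)) = 31.3847
d((2, -20), (9, -20)) = 7.0
d((2, -20), (-5, 26)) = 46.5296
d((2, -20), (-3, 8)) = 28.4429
d((2, -20), (-29, -3)) = 35.3553
d((2, -20), (-13, 28)) = 50.2892
d((2, -20), (-27, 0)) = 35.2278
d((1, -14), (-27, -8)) = 28.6356
d((1, -14), (9, -20)) = 10.0
d((1, -14), (-5, 26)) = 40.4475
d((1, -14), (-3, 8)) = 22.3607
d((1, -14), (-29, -3)) = 31.9531
d((1, -14), (-13, 28)) = 44.2719
d((1, -14), (-27, 0)) = 31.305
d((-27, -8), (9, -20)) = 37.9473
d((-27, -8), (-5, 26)) = 40.4969
d((-27, -8), (-3, 8)) = 28.8444
d((-27, -8), (-29, -3)) = 5.3852
d((-27, -8), (-13, 28)) = 38.6264
d((-27, -8), (-27, 0)) = 8.0
d((9, -20), (-5, 26)) = 48.0833
d((9, -20), (-3, 8)) = 30.4631
d((9, -20), (-29, -3)) = 41.6293
d((9, -20), (-13, 28)) = 52.8015
d((9, -20), (-27, 0)) = 41.1825
d((-5, 26), (-3, 8)) = 18.1108
d((-5, 26), (-29, -3)) = 37.6431
d((-5, 26), (-13, 28)) = 8.2462
d((-5, 26), (-27, 0)) = 34.0588
d((-3, 8), (-29, -3)) = 28.2312
d((-3, 8), (-13, 28)) = 22.3607
d((-3, 8), (-27, 0)) = 25.2982
d((-29, -3), (-13, 28)) = 34.8855
d((-29, -3), (-27, 0)) = 3.6056 <-- minimum
d((-13, 28), (-27, 0)) = 31.305

Closest pair: (-29, -3) and (-27, 0) with distance 3.6056

The closest pair is (-29, -3) and (-27, 0) with Euclidean distance 3.6056. For 10 points, brute-force pairwise comparison is shown above. For large n, the divide-and-conquer algorithm (sort by x, recurse on halves, check the dividing strip) achieves O(n log n).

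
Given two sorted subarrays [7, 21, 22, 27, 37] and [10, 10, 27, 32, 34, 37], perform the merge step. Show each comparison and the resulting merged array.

Merging process:

Compare 7 vs 10: take 7 from left. Merged: [7]
Compare 21 vs 10: take 10 from right. Merged: [7, 10]
Compare 21 vs 10: take 10 from right. Merged: [7, 10, 10]
Compare 21 vs 27: take 21 from left. Merged: [7, 10, 10, 21]
Compare 22 vs 27: take 22 from left. Merged: [7, 10, 10, 21, 22]
Compare 27 vs 27: take 27 from left. Merged: [7, 10, 10, 21, 22, 27]
Compare 37 vs 27: take 27 from right. Merged: [7, 10, 10, 21, 22, 27, 27]
Compare 37 vs 32: take 32 from right. Merged: [7, 10, 10, 21, 22, 27, 27, 32]
Compare 37 vs 34: take 34 from right. Merged: [7, 10, 10, 21, 22, 27, 27, 32, 34]
Compare 37 vs 37: take 37 from left. Merged: [7, 10, 10, 21, 22, 27, 27, 32, 34, 37]
Append remaining from right: [37]. Merged: [7, 10, 10, 21, 22, 27, 27, 32, 34, 37, 37]

Final merged array: [7, 10, 10, 21, 22, 27, 27, 32, 34, 37, 37]
Total comparisons: 10

The merged array is [7, 10, 10, 21, 22, 27, 27, 32, 34, 37, 37], requiring 10 comparisons. The merge step runs in O(n) time where n is the total number of elements.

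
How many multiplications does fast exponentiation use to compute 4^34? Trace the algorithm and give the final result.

Computing 4^34 by squaring (build up from 4^1; each line after the first costs one multiplication):

4^1 = 4
4^2 = (4^1)^2 = 4^2 = 16
4^4 = (4^2)^2 = 16^2 = 256
4^8 = (4^4)^2 = 256^2 = 65536
4^16 = (4^8)^2 = 65536^2 = 4294967296
4^17 = 4 * 4^16 = 4 * 4294967296 = 17179869184
4^34 = (4^17)^2 = 17179869184^2 = 295147905179352825856

Result: 295147905179352825856
Multiplications needed: 6 (6 lines after 4^1)

4^34 = 295147905179352825856. Using exponentiation by squaring, this requires 6 multiplications. The key idea: if the exponent is even, square the half-power; if odd, multiply by the base once.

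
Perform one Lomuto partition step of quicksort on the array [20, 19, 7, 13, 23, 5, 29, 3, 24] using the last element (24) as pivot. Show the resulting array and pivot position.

Lomuto partition with pivot = 24:

Initial array: [20, 19, 7, 13, 23, 5, 29, 3, 24]

arr[0]=20 <= 24: swap with position 0, array becomes [20, 19, 7, 13, 23, 5, 29, 3, 24]
arr[1]=19 <= 24: swap with position 1, array becomes [20, 19, 7, 13, 23, 5, 29, 3, 24]
arr[2]=7 <= 24: swap with position 2, array becomes [20, 19, 7, 13, 23, 5, 29, 3, 24]
arr[3]=13 <= 24: swap with position 3, array becomes [20, 19, 7, 13, 23, 5, 29, 3, 24]
arr[4]=23 <= 24: swap with position 4, array becomes [20, 19, 7, 13, 23, 5, 29, 3, 24]
arr[5]=5 <= 24: swap with position 5, array becomes [20, 19, 7, 13, 23, 5, 29, 3, 24]
arr[6]=29 > 24: no swap
arr[7]=3 <= 24: swap with position 6, array becomes [20, 19, 7, 13, 23, 5, 3, 29, 24]

Place pivot at position 7: [20, 19, 7, 13, 23, 5, 3, 24, 29]
Pivot position: 7

After partitioning with pivot 24, the array becomes [20, 19, 7, 13, 23, 5, 3, 24, 29]. The pivot is placed at index 7. All elements to the left of the pivot are <= 24, and all elements to the right are > 24.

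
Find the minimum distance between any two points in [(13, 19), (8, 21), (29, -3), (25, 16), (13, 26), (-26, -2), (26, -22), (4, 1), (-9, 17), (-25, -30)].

Computing all pairwise distances among 10 points:

d((13, 19), (8, 21)) = 5.3852 <-- minimum
d((13, 19), (29, -3)) = 27.2029
d((13, 19), (25, 16)) = 12.3693
d((13, 19), (13, 26)) = 7.0
d((13, 19), (-26, -2)) = 44.2945
d((13, 19), (26, -22)) = 43.0116
d((13, 19), (4, 1)) = 20.1246
d((13, 19), (-9, 17)) = 22.0907
d((13, 19), (-25, -30)) = 62.0081
d((8, 21), (29, -3)) = 31.8904
d((8, 21), (25, 16)) = 17.72
d((8, 21), (13, 26)) = 7.0711
d((8, 21), (-26, -2)) = 41.0488
d((8, 21), (26, -22)) = 46.6154
d((8, 21), (4, 1)) = 20.3961
d((8, 21), (-9, 17)) = 17.4642
d((8, 21), (-25, -30)) = 60.7454
d((29, -3), (25, 16)) = 19.4165
d((29, -3), (13, 26)) = 33.121
d((29, -3), (-26, -2)) = 55.0091
d((29, -3), (26, -22)) = 19.2354
d((29, -3), (4, 1)) = 25.318
d((29, -3), (-9, 17)) = 42.9418
d((29, -3), (-25, -30)) = 60.3738
d((25, 16), (13, 26)) = 15.6205
d((25, 16), (-26, -2)) = 54.0833
d((25, 16), (26, -22)) = 38.0132
d((25, 16), (4, 1)) = 25.807
d((25, 16), (-9, 17)) = 34.0147
d((25, 16), (-25, -30)) = 67.9412
d((13, 26), (-26, -2)) = 48.0104
d((13, 26), (26, -22)) = 49.7293
d((13, 26), (4, 1)) = 26.5707
d((13, 26), (-9, 17)) = 23.7697
d((13, 26), (-25, -30)) = 67.6757
d((-26, -2), (26, -22)) = 55.7136
d((-26, -2), (4, 1)) = 30.1496
d((-26, -2), (-9, 17)) = 25.4951
d((-26, -2), (-25, -30)) = 28.0179
d((26, -22), (4, 1)) = 31.8277
d((26, -22), (-9, 17)) = 52.4023
d((26, -22), (-25, -30)) = 51.6236
d((4, 1), (-9, 17)) = 20.6155
d((4, 1), (-25, -30)) = 42.45
d((-9, 17), (-25, -30)) = 49.6488

Closest pair: (13, 19) and (8, 21) with distance 5.3852

The closest pair is (13, 19) and (8, 21) with Euclidean distance 5.3852. For 10 points, brute-force pairwise comparison is shown above. For large n, the divide-and-conquer algorithm (sort by x, recurse on halves, check the dividing strip) achieves O(n log n).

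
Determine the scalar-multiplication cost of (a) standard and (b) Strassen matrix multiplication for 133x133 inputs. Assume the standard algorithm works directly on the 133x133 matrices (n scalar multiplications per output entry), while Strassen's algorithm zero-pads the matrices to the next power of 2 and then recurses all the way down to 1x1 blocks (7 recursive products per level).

Matrix multiplication for 133x133 matrices:

Strassen's algorithm requires power-of-2 dimensions. Pad 133x133 to 256x256 (next power of 2).

Standard algorithm: 133^3 = 2352637 multiplications
Strassen's algorithm: 7^(log2(256)) = 7^8 = 5764801 multiplications
Difference: 2352637 - 5764801 = -3412164 (Strassen uses MORE here due to padding overhead — for small or just-over-power-of-2 n, padding can outweigh the per-level savings)

Standard: 2352637 multiplications (133^3). Strassen: 5764801 multiplications (7^8, after padding to 256x256). Strassen reduces 8 recursive multiplications to 7 at each level.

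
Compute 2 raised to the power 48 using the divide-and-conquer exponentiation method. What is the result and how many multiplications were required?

Computing 2^48 by squaring (build up from 2^1; each line after the first costs one multiplication):

2^1 = 2
2^2 = (2^1)^2 = 2^2 = 4
2^3 = 2 * 2^2 = 2 * 4 = 8
2^6 = (2^3)^2 = 8^2 = 64
2^12 = (2^6)^2 = 64^2 = 4096
2^24 = (2^12)^2 = 4096^2 = 16777216
2^48 = (2^24)^2 = 16777216^2 = 281474976710656

Result: 281474976710656
Multiplications needed: 6 (6 lines after 2^1)

2^48 = 281474976710656. Using exponentiation by squaring, this requires 6 multiplications. The key idea: if the exponent is even, square the half-power; if odd, multiply by the base once.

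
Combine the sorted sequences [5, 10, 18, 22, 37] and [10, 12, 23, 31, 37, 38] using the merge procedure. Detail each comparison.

Merging process:

Compare 5 vs 10: take 5 from left. Merged: [5]
Compare 10 vs 10: take 10 from left. Merged: [5, 10]
Compare 18 vs 10: take 10 from right. Merged: [5, 10, 10]
Compare 18 vs 12: take 12 from right. Merged: [5, 10, 10, 12]
Compare 18 vs 23: take 18 from left. Merged: [5, 10, 10, 12, 18]
Compare 22 vs 23: take 22 from left. Merged: [5, 10, 10, 12, 18, 22]
Compare 37 vs 23: take 23 from right. Merged: [5, 10, 10, 12, 18, 22, 23]
Compare 37 vs 31: take 31 from right. Merged: [5, 10, 10, 12, 18, 22, 23, 31]
Compare 37 vs 37: take 37 from left. Merged: [5, 10, 10, 12, 18, 22, 23, 31, 37]
Append remaining from right: [37, 38]. Merged: [5, 10, 10, 12, 18, 22, 23, 31, 37, 37, 38]

Final merged array: [5, 10, 10, 12, 18, 22, 23, 31, 37, 37, 38]
Total comparisons: 9

The merged array is [5, 10, 10, 12, 18, 22, 23, 31, 37, 37, 38], requiring 9 comparisons. The merge step runs in O(n) time where n is the total number of elements.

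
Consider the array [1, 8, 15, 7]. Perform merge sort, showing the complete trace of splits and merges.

Merge sort trace:

Split: [1, 8, 15, 7] -> [1, 8] and [15, 7]
  Split: [1, 8] -> [1] and [8]
  Merge: [1] + [8] -> [1, 8]
  Split: [15, 7] -> [15] and [7]
  Merge: [15] + [7] -> [7, 15]
Merge: [1, 8] + [7, 15] -> [1, 7, 8, 15]

Final sorted array: [1, 7, 8, 15]

The merge sort proceeds by recursively splitting the array and merging sorted halves.
After all merges, the sorted array is [1, 7, 8, 15].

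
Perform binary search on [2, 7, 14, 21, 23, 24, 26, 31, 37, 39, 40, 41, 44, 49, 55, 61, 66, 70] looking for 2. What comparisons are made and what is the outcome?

Binary search for 2 in [2, 7, 14, 21, 23, 24, 26, 31, 37, 39, 40, 41, 44, 49, 55, 61, 66, 70]:

lo=0, hi=17, mid=8, arr[mid]=37 -> 37 > 2, search left half
lo=0, hi=7, mid=3, arr[mid]=21 -> 21 > 2, search left half
lo=0, hi=2, mid=1, arr[mid]=7 -> 7 > 2, search left half
lo=0, hi=0, mid=0, arr[mid]=2 -> Found target at index 0!

Binary search finds 2 at index 0 after 4 comparisons. The search repeatedly halves the search space by comparing with the middle element.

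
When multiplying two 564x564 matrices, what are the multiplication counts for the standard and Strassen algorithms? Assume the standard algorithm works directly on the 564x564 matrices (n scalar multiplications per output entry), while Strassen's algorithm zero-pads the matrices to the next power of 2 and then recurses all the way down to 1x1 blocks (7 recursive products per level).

Matrix multiplication for 564x564 matrices:

Strassen's algorithm requires power-of-2 dimensions. Pad 564x564 to 1024x1024 (next power of 2).

Standard algorithm: 564^3 = 179406144 multiplications
Strassen's algorithm: 7^(log2(1024)) = 7^10 = 282475249 multiplications
Difference: 179406144 - 282475249 = -103069105 (Strassen uses MORE here due to padding overhead — for small or just-over-power-of-2 n, padding can outweigh the per-level savings)

Standard: 179406144 multiplications (564^3). Strassen: 282475249 multiplications (7^10, after padding to 1024x1024). Strassen reduces 8 recursive multiplications to 7 at each level.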